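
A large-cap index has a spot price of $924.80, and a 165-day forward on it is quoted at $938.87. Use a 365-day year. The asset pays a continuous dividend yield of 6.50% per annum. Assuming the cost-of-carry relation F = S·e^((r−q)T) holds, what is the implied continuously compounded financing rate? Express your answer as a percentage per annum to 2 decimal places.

9.84%

From F = S·e^((r−q)T): (r − q) = ln(F/S)/T
ln(938.87/924.80) = ln(1.015214) = 0.015099
(r − q) = 0.015099 / (165/365) = 0.033401
r = ln(F/S)/T + q = 0.033401 + 0.0650 = 0.098401
r = 9.84%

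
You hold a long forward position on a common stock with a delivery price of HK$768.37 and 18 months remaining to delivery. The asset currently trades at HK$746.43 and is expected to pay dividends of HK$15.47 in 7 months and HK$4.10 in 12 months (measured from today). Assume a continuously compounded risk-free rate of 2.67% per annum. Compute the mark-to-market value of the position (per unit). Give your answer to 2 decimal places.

PV(remaining dividends) I = 15.47·e^(−0.0267·7/12) + 4.10·e^(−0.0267·12/12) = 19.2229
Current forward F = (S − I)·e^(rT) = (746.43 − 19.2229)·e^(0.0267·18/12) = 727.2071 × 1.040863 = 756.9230
Value (long) = (F − K)·e^(−rT) = (756.9230 − 768.37) × 0.960741 = -10.9976
Value = -HK$11.00

-HK$11.00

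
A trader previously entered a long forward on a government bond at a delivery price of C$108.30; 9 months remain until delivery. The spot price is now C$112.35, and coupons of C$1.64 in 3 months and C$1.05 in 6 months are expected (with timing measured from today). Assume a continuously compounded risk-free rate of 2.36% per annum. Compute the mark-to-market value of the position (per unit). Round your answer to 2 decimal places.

PV(remaining coupons) I = 1.64·e^(−0.0236·3/12) + 1.05·e^(−0.0236·6/12) = 2.6680
Current forward F = (S − I)·e^(rT) = (112.35 − 2.6680)·e^(0.0236·9/12) = 109.6820 × 1.017858 = 111.6407
Value (long) = (F − K)·e^(−rT) = (111.6407 − 108.30) × 0.982456 = 3.2821
Value = C$3.28

C$3.28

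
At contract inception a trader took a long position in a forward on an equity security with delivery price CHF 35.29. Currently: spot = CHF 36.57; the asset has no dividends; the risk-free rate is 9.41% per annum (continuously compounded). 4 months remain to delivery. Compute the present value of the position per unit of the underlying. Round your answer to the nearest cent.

CHF 2.37

Current fair forward for the remaining 4 months: F = S·e^(r·T), r = 0.0941
F = 36.57 · e^(0.0941 × 4/12) = 36.57 × 1.031864 = 37.7353
Value of long forward = (F − K)·e^(−rT) = (37.7353 − 35.29) · e^(−0.0941·4/12)
= 2.4453 × 0.969120 = 2.37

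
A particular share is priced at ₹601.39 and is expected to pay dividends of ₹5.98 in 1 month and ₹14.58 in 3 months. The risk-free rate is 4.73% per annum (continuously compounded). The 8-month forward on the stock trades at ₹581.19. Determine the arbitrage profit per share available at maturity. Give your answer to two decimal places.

₹18.45 per share

PV(dividends) I = 5.98·e^(−0.0473·1/12) + 14.58·e^(−0.0473·3/12) = 20.3651
Fair forward F* = (S − I)·e^(rT) = (601.39 − 20.3651)·e^0.031533 = 581.0249 × 1.032035 = 599.6380
Market ₹581.19 < fair 599.6380: forward underpriced → reverse cash-and-carry (short the stock, invest proceeds at r, pay the dividends, go long the forward).
Profit at T = |F_mkt − F*| = |581.19 − 599.6380| = ₹18.45 per share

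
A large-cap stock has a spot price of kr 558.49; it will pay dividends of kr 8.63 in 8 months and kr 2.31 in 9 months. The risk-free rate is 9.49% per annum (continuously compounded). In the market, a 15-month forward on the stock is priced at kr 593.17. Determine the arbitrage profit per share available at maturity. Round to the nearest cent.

kr 24.12 per share

PV(dividends) I = 8.63·e^(−0.0949·8/12) + 2.31·e^(−0.0949·9/12) = 10.2522
Fair forward F* = (S − I)·e^(rT) = (558.49 − 10.2522)·e^0.118625 = 548.2378 × 1.125948 = 617.2873
Market kr 593.17 < fair 617.2873: forward underpriced → reverse cash-and-carry (short the stock, invest proceeds at r, pay the dividends, go long the forward).
Profit at T = |F_mkt − F*| = |593.17 − 617.2873| = kr 24.12 per share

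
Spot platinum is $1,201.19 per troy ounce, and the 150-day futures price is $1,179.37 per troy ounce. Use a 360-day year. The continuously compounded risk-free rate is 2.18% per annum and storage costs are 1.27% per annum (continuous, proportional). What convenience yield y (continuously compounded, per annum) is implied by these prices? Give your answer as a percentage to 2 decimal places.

7.85%

F = S·e^((r+u−y)T) ⇒ (r+u−y) = ln(F/S)/T
ln(1179.37/1201.19) = -0.018332; /T ⇒ -0.043997
y = r + u − ln(F/S)/T = 0.0218 + 0.0127 + 0.043997 = 0.078497
y = 7.85%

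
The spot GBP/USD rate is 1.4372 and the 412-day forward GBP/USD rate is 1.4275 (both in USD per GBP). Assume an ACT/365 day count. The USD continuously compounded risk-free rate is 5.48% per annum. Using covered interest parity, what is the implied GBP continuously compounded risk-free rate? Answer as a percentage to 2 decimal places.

6.08%

F = S·e^((r_USD − r_GBP)T) ⇒ r_GBP = r_USD − ln(F/S)/T
ln(1.4275/1.4372) = -0.006772; /(412/365) = -0.005999
r_GBP = 0.0548 + 0.005999 = 0.060799
r_GBP = 6.08%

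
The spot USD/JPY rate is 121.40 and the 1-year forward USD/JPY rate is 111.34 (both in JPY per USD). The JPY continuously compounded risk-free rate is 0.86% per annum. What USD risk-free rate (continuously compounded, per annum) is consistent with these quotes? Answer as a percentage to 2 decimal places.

9.51%

F = S·e^((r_JPY − r_USD)T) ⇒ r_USD = r_JPY − ln(F/S)/T
ln(111.34/121.40) = -0.086502; /(1) = -0.086502
r_USD = 0.0086 + 0.086502 = 0.095102
r_USD = 9.51%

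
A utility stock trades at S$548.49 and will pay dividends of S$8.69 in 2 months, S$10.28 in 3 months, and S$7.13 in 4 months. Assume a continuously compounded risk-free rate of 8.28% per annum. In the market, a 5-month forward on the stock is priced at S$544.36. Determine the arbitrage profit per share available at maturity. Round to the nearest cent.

S$3.09 per share

PV(dividends) I = 8.69·e^(−0.0828·2/12) + 10.28·e^(−0.0828·3/12) + 7.13·e^(−0.0828·4/12) = 25.5762
Fair forward F* = (S − I)·e^(rT) = (548.49 − 25.5762)·e^0.034500 = 522.9138 × 1.035102 = 541.2691
Market S$544.36 > fair 541.2691: forward overpriced → cash-and-carry (borrow at r, buy the stock and collect the dividends, short the forward).
Profit at T = |F_mkt − F*| = |544.36 − 541.2691| = S$3.09 per share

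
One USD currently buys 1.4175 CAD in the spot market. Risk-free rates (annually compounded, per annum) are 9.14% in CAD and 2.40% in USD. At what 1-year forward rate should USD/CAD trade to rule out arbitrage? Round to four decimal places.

By covered interest parity, F = S · (1+r_CAD)^T / (1+r_USD)^T
= 1.4175 × 1.091400 / 1.024000 = 1.4175 × 1.065820
F = 1.5108 CAD per USD

1.5108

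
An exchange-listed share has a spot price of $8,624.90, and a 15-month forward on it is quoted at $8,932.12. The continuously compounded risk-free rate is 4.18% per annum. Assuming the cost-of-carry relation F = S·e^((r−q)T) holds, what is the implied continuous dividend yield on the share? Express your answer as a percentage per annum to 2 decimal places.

From F = S·e^((r−q)T): (r − q) = ln(F/S)/T
ln(8932.12/8624.90) = ln(1.035620) = 0.035000
(r − q) = 0.035000 / (15/12) = 0.028000
q = r − ln(F/S)/T = 0.0418 − 0.028000 = 0.013800
q = 1.38%

1.38%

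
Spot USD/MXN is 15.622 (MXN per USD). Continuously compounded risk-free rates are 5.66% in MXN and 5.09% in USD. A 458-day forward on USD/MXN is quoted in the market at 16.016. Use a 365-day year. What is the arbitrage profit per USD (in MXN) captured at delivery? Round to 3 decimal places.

0.282 per USD (in MXN)

Fair forward: F* = S·e^(carry·T), with carry = (r_MXN − r_USD) = 0.0566 − 0.0509 = 0.0057
F* = 15.622 · e^(0.0057 × 458/365) = 15.622 · e^0.007152 = 15.622 × 1.007178 = 15.7341
Market 16.016 > fair 15.7341: forward overpriced → cash-and-carry (buy spot, short the forward).
At maturity, profit = |F_mkt − F*| = |16.016 − 15.7341| = 0.282 per USD (in MXN)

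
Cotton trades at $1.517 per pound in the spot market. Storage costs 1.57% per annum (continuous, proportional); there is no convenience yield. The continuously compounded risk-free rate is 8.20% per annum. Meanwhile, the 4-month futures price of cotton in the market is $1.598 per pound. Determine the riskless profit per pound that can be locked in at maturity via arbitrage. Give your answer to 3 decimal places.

$0.031 per pound

Fair futures: F* = S·e^(carry·T), with carry = (r + u) = 0.0820 + 0.0157 = 0.0977
F* = 1.517 · e^(0.0977 × 4/12) = 1.517 · e^0.032567 = 1.517 × 1.033103 = $1.5672
Market $1.598 > fair $1.5672: forward overpriced → cash-and-carry (buy spot, short the forward).
At maturity, profit = |F_mkt − F*| = |1.598 − 1.5672| = $0.031 per pound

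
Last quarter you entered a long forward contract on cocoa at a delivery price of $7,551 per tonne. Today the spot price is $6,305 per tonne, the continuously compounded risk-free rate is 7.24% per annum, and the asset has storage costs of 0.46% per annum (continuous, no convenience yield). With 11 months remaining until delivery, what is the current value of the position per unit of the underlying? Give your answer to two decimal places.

-$734.49 per tonne

Current fair forward for the remaining 11 months: F = S·e^((r + u)·T), (r + u) = 0.0724 + 0.0046 = 0.0770
F = 6305 · e^(0.0770 × 11/12) = 6305 × 1.07313399 = 6766.1098
Value of long forward = (F − K)·e^(−rT) = (6766.1098 − 7551) · e^(−0.0724·11/12)
= -784.8902 × 0.93578768 = -734.49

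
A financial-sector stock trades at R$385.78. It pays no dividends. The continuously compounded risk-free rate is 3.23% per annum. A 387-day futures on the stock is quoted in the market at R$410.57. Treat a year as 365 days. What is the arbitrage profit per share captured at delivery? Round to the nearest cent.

R$11.35 per share

Fair futures: F* = S·e^(carry·T), with carry = r = 0.0323
F* = 385.78 · e^(0.0323 × 387/365) = 385.78 · e^0.034247 = 385.78 × 1.034840 = R$399.2206
Market R$410.57 > fair R$399.2206: forward overpriced → cash-and-carry (buy spot, short the forward).
At maturity, profit = |F_mkt − F*| = |410.57 − 399.2206| = R$11.35 per share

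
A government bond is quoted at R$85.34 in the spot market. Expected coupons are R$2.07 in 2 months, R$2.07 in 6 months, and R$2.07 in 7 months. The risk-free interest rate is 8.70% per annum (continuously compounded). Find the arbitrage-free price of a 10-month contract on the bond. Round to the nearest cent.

PV(coupons) I = 2.07·e^(−0.0870·2/12) + 2.07·e^(−0.0870·6/12) + 2.07·e^(−0.0870·7/12)
I = 2.0402 + 1.9819 + 1.9676 = 5.9897
F = (S − I)·e^(rT) = (85.34 − 5.9897) · e^(0.0870·10/12)
= 79.3503 · e^0.072500 = 79.3503 × 1.075193 = R$85.32

R$85.32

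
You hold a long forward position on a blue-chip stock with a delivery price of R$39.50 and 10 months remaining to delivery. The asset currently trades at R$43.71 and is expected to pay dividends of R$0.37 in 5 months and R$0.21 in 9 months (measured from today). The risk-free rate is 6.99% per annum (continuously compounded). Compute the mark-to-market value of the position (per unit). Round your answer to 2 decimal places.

R$5.89

PV(remaining dividends) I = 0.37·e^(−0.0699·5/12) + 0.21·e^(−0.0699·9/12) = 0.5587
Current forward F = (S − I)·e^(rT) = (43.71 − 0.5587)·e^(0.0699·10/12) = 43.1513 × 1.059980 = 45.7395
Value (long) = (F − K)·e^(−rT) = (45.7395 − 39.50) × 0.943414 = 5.8864
Value = R$5.89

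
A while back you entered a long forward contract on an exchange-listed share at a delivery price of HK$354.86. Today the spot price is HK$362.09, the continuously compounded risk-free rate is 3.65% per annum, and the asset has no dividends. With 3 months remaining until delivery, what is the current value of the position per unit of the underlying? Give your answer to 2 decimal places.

HK$10.45

Current fair forward for the remaining 3 months: F = S·e^(r·T), r = 0.0365
F = 362.09 · e^(0.0365 × 3/12) = 362.09 × 1.009167 = 365.4093
Value of long forward = (F − K)·e^(−rT) = (365.4093 − 354.86) · e^(−0.0365·3/12)
= 10.5493 × 0.990917 = 10.45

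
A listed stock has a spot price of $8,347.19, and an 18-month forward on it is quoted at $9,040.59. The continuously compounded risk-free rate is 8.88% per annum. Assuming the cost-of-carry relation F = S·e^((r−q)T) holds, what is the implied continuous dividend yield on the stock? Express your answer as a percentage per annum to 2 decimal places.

From F = S·e^((r−q)T): (r − q) = ln(F/S)/T
ln(9040.59/8347.19) = ln(1.083070) = 0.079800
(r − q) = 0.079800 / (18/12) = 0.053200
q = r − ln(F/S)/T = 0.0888 − 0.053200 = 0.035600
q = 3.56%

3.56%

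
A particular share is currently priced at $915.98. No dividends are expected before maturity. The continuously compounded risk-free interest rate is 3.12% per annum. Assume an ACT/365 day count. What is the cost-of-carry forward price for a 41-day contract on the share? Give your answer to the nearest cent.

$919.20

F = S·e^(rT) = 915.98 · e^(0.0312 × 41/365)
= 915.98 · e^0.003505 = 915.98 × 1.003511
F = $919.20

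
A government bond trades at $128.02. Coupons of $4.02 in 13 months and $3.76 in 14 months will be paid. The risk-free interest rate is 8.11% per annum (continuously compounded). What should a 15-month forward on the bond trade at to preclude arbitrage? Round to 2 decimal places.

PV(coupons) I = 4.02·e^(−0.0811·13/12) + 3.76·e^(−0.0811·14/12)
I = 3.6819 + 3.4206 = 7.1025
F = (S − I)·e^(rT) = (128.02 − 7.1025) · e^(0.0811·15/12)
= 120.9175 · e^0.101375 = 120.9175 × 1.106692 = $133.82

$133.82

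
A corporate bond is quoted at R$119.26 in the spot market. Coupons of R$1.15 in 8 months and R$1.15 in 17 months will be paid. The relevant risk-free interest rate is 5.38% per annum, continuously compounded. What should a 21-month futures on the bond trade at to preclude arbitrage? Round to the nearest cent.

PV(coupons) I = 1.15·e^(−0.0538·8/12) + 1.15·e^(−0.0538·17/12)
I = 1.1095 + 1.0656 = 2.1751
F = (S − I)·e^(rT) = (119.26 − 2.1751) · e^(0.0538·21/12)
= 117.0849 · e^0.094150 = 117.0849 × 1.098725 = R$128.64

R$128.64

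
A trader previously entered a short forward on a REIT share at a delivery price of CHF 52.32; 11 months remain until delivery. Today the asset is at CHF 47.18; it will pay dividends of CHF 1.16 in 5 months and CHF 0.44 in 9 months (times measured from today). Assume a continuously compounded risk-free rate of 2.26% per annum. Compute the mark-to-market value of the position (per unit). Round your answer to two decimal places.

CHF 5.65

PV(remaining dividends) I = 1.16·e^(−0.0226·5/12) + 0.44·e^(−0.0226·9/12) = 1.5817
Current forward F = (S − I)·e^(rT) = (47.18 − 1.5817)·e^(0.0226·11/12) = 45.5983 × 1.020933 = 46.5528
Value (long) = (F − K)·e^(−rT) = (46.5528 − 52.32) × 0.979496 = -5.6489
Short position value = −(long value) = CHF 5.65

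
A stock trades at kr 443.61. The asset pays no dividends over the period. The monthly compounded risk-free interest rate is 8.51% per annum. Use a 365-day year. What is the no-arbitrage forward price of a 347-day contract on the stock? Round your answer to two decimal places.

F = S · (1+r/12)^(12T)
= 443.61 × 1.083956
F = kr 480.85

kr 480.85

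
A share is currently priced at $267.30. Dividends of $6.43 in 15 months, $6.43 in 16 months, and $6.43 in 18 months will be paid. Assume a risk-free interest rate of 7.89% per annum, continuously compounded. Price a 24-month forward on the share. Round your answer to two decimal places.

PV(dividends) I = 6.43·e^(−0.0789·15/12) + 6.43·e^(−0.0789·16/12) + 6.43·e^(−0.0789·18/12)
I = 5.8261 + 5.7879 + 5.7123 = 17.3263
F = (S − I)·e^(rT) = (267.30 − 17.3263) · e^(0.0789·24/12)
= 249.9737 · e^0.157800 = 249.9737 × 1.170932 = $292.70

$292.70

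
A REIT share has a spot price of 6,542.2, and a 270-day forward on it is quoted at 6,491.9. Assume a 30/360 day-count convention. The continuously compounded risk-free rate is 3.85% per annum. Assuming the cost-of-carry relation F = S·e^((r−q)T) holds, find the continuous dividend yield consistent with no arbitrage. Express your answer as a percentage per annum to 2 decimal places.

4.88%

From F = S·e^((r−q)T): (r − q) = ln(F/S)/T
ln(6491.9/6542.2) = ln(0.992311) = -0.007719
(r − q) = -0.007719 / (270/360) = -0.010292
q = r − ln(F/S)/T = 0.0385 + 0.010292 = 0.048792
q = 4.88%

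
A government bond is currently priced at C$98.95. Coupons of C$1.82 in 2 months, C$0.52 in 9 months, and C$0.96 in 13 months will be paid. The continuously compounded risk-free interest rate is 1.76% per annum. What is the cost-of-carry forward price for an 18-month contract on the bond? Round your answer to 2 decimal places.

PV(coupons) I = 1.82·e^(−0.0176·2/12) + 0.52·e^(−0.0176·9/12) + 0.96·e^(−0.0176·13/12)
I = 1.8147 + 0.5132 + 0.9419 = 3.2698
F = (S − I)·e^(rT) = (98.95 − 3.2698) · e^(0.0176·18/12)
= 95.6802 · e^0.026400 = 95.6802 × 1.026752 = C$98.24

C$98.24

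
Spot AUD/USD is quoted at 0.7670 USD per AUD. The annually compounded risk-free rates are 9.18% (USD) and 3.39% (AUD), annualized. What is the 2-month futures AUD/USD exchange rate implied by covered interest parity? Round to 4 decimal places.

By covered interest parity, F = S · (1+r_USD)^T / (1+r_AUD)^T
= 0.7670 × 1.014746 / 1.005572 = 0.7670 × 1.009123
F = 0.7740 USD per AUD

0.7740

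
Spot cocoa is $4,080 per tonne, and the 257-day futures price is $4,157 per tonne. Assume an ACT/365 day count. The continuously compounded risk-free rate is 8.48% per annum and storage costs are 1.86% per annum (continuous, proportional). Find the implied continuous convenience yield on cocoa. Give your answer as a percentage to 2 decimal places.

7.68%

F = S·e^((r+u−y)T) ⇒ (r+u−y) = ln(F/S)/T
ln(4157/4080) = 0.018697; /T ⇒ 0.026554
y = r + u − ln(F/S)/T = 0.0848 + 0.0186 − 0.026554 = 0.076846
y = 7.68%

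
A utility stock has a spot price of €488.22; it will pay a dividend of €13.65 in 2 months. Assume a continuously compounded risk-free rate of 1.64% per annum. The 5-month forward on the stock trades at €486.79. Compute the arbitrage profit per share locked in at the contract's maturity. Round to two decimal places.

€8.93 per share

PV(dividends) I = 13.65·e^(−0.0164·2/12) = 13.6127
Fair forward F* = (S − I)·e^(rT) = (488.22 − 13.6127)·e^0.006833 = 474.6073 × 1.006856 = 477.8612
Market €486.79 > fair 477.8612: forward overpriced → cash-and-carry (borrow at r, buy the stock and collect the dividends, short the forward).
Profit at T = |F_mkt − F*| = |486.79 − 477.8612| = €8.93 per share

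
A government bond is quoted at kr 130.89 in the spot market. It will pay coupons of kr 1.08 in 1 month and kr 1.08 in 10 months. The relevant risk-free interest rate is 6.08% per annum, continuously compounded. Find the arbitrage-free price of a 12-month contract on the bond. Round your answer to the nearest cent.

kr 136.86

PV(coupons) I = 1.08·e^(−0.0608·1/12) + 1.08·e^(−0.0608·10/12)
I = 1.0745 + 1.0266 = 2.1011
F = (S − I)·e^(rT) = (130.89 − 2.1011) · e^(0.0608·12/12)
= 128.7889 · e^0.060800 = 128.7889 × 1.062686 = kr 136.86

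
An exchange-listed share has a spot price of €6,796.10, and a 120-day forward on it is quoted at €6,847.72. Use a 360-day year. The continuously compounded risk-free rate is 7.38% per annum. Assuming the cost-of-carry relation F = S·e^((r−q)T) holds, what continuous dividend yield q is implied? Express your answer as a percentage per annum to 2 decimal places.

From F = S·e^((r−q)T): (r − q) = ln(F/S)/T
ln(6847.72/6796.10) = ln(1.007596) = 0.007567
(r − q) = 0.007567 / (120/360) = 0.022701
q = r − ln(F/S)/T = 0.0738 − 0.022701 = 0.051099
q = 5.11%

5.11%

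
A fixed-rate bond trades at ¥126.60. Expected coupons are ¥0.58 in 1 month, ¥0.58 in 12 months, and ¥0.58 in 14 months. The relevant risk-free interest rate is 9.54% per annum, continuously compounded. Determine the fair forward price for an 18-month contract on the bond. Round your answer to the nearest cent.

PV(coupons) I = 0.58·e^(−0.0954·1/12) + 0.58·e^(−0.0954·12/12) + 0.58·e^(−0.0954·14/12)
I = 0.5754 + 0.5272 + 0.5189 = 1.6215
F = (S − I)·e^(rT) = (126.60 − 1.6215) · e^(0.0954·18/12)
= 124.9785 · e^0.143100 = 124.9785 × 1.153845 = ¥144.21

¥144.21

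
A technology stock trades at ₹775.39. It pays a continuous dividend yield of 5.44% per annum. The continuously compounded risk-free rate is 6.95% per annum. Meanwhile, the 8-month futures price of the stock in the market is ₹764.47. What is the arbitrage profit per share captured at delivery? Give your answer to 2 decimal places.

Fair futures: F* = S·e^(carry·T), with carry = (r − q) = 0.0695 − 0.0544 = 0.0151
F* = 775.39 · e^(0.0151 × 8/12) = 775.39 · e^0.010067 = 775.39 × 1.010118 = ₹783.2354
Market ₹764.47 < fair ₹783.2354: forward underpriced → reverse cash-and-carry (short spot, go long the forward).
At maturity, profit = |F_mkt − F*| = |764.47 − 783.2354| = ₹18.77 per share

₹18.77 per share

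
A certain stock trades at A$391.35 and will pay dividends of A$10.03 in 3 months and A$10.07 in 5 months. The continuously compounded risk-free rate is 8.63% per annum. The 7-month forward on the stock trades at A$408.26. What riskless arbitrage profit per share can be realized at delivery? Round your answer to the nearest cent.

A$17.24 per share

PV(dividends) I = 10.03·e^(−0.0863·3/12) + 10.07·e^(−0.0863·5/12) = 19.5303
Fair forward F* = (S − I)·e^(rT) = (391.35 − 19.5303)·e^0.050342 = 371.8197 × 1.051631 = 391.0171
Market A$408.26 > fair 391.0171: forward overpriced → cash-and-carry (borrow at r, buy the stock and collect the dividends, short the forward).
Profit at T = |F_mkt − F*| = |408.26 − 391.0171| = A$17.24 per share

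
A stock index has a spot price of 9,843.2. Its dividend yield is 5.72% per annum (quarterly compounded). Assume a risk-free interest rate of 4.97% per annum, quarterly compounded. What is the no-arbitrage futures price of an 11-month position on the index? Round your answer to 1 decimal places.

F = S · (1+r/4)^(4T) / (1+q/4)^(4T)
= 9843.2 × 1.046318 / 1.053441 = 9843.2 × 0.993238
F = 9,776.6

9,776.6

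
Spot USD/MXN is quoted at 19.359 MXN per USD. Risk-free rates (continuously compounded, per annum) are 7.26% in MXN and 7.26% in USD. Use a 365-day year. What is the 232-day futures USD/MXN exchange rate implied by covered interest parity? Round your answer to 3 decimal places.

F = S·e^((r_MXN − r_USD)T) = 19.359 · e^((0.0726 − 0.0726) × 232/365)
= 19.359 · e^0.000000 = 19.359 × 1.000000
F = 19.359 MXN per USD

19.359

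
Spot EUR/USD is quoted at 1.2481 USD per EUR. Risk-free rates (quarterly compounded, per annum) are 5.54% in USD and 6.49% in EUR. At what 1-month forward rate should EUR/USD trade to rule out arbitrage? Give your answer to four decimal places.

By covered interest parity, F = S · (1+r_USD/4)^(4T) / (1+r_EUR/4)^(4T)
= 1.2481 × 1.004596 / 1.005379 = 1.2481 × 0.999221
F = 1.2471 USD per EUR

1.2471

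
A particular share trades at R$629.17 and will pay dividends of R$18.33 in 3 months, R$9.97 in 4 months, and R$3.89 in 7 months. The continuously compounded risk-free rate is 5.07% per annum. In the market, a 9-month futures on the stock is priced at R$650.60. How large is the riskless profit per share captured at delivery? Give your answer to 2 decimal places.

R$29.95 per share

PV(dividends) I = 18.33·e^(−0.0507·3/12) + 9.97·e^(−0.0507·4/12) + 3.89·e^(−0.0507·7/12) = 31.6787
Fair futures F* = (S − I)·e^(rT) = (629.17 − 31.6787)·e^0.038025 = 597.4913 × 1.038757 = 620.6483
Market R$650.60 > fair 620.6483: forward overpriced → cash-and-carry (borrow at r, buy the stock and collect the dividends, short the forward).
Profit at T = |F_mkt − F*| = |650.60 − 620.6483| = R$29.95 per share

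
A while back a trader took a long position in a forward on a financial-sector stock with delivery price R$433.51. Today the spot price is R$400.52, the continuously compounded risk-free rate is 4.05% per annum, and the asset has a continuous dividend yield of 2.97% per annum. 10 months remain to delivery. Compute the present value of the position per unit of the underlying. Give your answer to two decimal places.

Current fair forward for the remaining 10 months: F = S·e^((r − q)·T), (r − q) = 0.0405 − 0.0297 = 0.0108
F = 400.52 · e^(0.0108 × 10/12) = 400.52 × 1.009041 = 404.1411
Value of long forward = (F − K)·e^(−rT) = (404.1411 − 433.51) · e^(−0.0405·10/12)
= -29.3689 × 0.966813 = -28.39

-R$28.39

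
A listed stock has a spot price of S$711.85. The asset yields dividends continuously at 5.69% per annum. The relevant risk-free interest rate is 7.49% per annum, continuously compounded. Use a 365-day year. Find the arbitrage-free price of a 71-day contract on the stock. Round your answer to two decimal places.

F = S·e^((r − q)T) = 711.85 · e^((0.0749 − 0.0569) × 71/365)
= 711.85 · e^0.003501 = 711.85 × 1.003507
F = S$714.35

S$714.35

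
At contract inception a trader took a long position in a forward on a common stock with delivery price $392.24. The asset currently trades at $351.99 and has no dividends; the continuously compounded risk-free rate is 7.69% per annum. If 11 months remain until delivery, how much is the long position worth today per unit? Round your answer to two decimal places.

-$13.55

Current fair forward for the remaining 11 months: F = S·e^(r·T), r = 0.0769
F = 351.99 · e^(0.0769 × 11/12) = 351.99 × 1.073036 = 377.6979
Value of long forward = (F − K)·e^(−rT) = (377.6979 − 392.24) · e^(−0.0769·11/12)
= -14.5421 × 0.931936 = -13.55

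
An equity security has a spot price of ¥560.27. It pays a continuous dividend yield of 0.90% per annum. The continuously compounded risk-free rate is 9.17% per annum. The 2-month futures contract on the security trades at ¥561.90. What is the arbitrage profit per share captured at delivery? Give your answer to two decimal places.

¥6.15 per share

Fair futures: F* = S·e^(carry·T), with carry = (r − q) = 0.0917 − 0.0090 = 0.0827
F* = 560.27 · e^(0.0827 × 2/12) = 560.27 · e^0.013783 = 560.27 × 1.013878 = ¥568.0454
Market ¥561.90 < fair ¥568.0454: forward underpriced → reverse cash-and-carry (short spot, go long the forward).
At maturity, profit = |F_mkt − F*| = |561.90 − 568.0454| = ¥6.15 per share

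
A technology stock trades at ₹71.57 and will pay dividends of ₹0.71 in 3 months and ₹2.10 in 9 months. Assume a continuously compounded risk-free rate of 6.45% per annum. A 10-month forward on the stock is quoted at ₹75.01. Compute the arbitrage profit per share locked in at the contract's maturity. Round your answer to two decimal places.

PV(dividends) I = 0.71·e^(−0.0645·3/12) + 2.10·e^(−0.0645·9/12) = 2.6995
Fair forward F* = (S − I)·e^(rT) = (71.57 − 2.6995)·e^0.053750 = 68.8705 × 1.055221 = 72.6736
Market ₹75.01 > fair 72.6736: forward overpriced → cash-and-carry (borrow at r, buy the stock and collect the dividends, short the forward).
Profit at T = |F_mkt − F*| = |75.01 − 72.6736| = ₹2.34 per share

₹2.34 per share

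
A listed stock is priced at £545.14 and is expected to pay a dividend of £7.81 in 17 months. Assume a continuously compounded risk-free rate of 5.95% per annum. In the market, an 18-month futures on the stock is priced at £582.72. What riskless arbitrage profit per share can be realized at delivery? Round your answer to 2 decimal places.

PV(dividends) I = 7.81·e^(−0.0595·17/12) = 7.1787
Fair futures F* = (S − I)·e^(rT) = (545.14 − 7.1787)·e^0.089250 = 537.9613 × 1.093354 = 588.1821
Market £582.72 < fair 588.1821: forward underpriced → reverse cash-and-carry (short the stock, invest proceeds at r, pay the dividends, go long the forward).
Profit at T = |F_mkt − F*| = |582.72 − 588.1821| = £5.46 per share

£5.46 per share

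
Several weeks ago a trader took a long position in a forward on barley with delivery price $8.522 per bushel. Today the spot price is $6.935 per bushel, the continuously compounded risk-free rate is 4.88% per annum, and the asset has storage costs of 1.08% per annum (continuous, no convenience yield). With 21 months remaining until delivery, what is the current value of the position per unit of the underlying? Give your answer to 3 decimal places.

Current fair forward for the remaining 21 months: F = S·e^((r + u)·T), (r + u) = 0.0488 + 0.0108 = 0.0596
F = 6.935 · e^(0.0596 × 21/12) = 6.935 × 1.109933 = 7.6974
Value of long forward = (F − K)·e^(−rT) = (7.6974 − 8.522) · e^(−0.0488·21/12)
= -0.8246 × 0.918145 = -0.757

-$0.757 per bushel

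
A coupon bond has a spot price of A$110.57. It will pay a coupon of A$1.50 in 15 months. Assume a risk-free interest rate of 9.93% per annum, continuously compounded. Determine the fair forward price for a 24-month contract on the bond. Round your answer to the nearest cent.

PV(coupons) I = 1.50·e^(−0.0993·15/12)
I = 1.3249
F = (S − I)·e^(rT) = (110.57 − 1.3249) · e^(0.0993·24/12)
= 109.2451 · e^0.198600 = 109.2451 × 1.219694 = A$133.25

A$133.25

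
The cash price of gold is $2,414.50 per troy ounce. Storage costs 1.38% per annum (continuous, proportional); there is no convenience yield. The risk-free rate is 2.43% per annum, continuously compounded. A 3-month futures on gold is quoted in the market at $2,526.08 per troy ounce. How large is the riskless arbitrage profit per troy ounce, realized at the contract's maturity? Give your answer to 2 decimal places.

Fair futures: F* = S·e^(carry·T), with carry = (r + u) = 0.0243 + 0.0138 = 0.0381
F* = 2414.50 · e^(0.0381 × 3/12) = 2414.50 · e^0.00952500 = 2414.50 × 1.00957051 = $2437.6080
Market $2526.08 > fair $2437.6080: forward overpriced → cash-and-carry (buy spot, short the forward).
At maturity, profit = |F_mkt − F*| = |2526.08 − 2437.6080| = $88.47 per troy ounce

$88.47 per troy ounce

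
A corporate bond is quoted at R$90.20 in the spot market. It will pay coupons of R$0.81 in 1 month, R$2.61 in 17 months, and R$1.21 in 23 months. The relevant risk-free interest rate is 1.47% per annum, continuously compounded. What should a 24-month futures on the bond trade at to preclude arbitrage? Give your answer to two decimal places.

PV(coupons) I = 0.81·e^(−0.0147·1/12) + 2.61·e^(−0.0147·17/12) + 1.21·e^(−0.0147·23/12)
I = 0.8090 + 2.5562 + 1.1764 = 4.5416
F = (S − I)·e^(rT) = (90.20 − 4.5416) · e^(0.0147·24/12)
= 85.6584 · e^0.029400 = 85.6584 × 1.029836 = R$88.21

R$88.21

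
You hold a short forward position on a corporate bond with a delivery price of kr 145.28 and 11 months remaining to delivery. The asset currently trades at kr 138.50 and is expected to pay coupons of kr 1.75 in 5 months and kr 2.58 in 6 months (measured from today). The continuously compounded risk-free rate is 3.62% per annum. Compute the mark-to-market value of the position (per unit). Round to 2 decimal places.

PV(remaining coupons) I = 1.75·e^(−0.0362·5/12) + 2.58·e^(−0.0362·6/12) = 4.2575
Current forward F = (S − I)·e^(rT) = (138.50 − 4.2575)·e^(0.0362·11/12) = 134.2425 × 1.033740 = 138.7718
Value (long) = (F − K)·e^(−rT) = (138.7718 − 145.28) × 0.967361 = -6.2958
Short position value = −(long value) = kr 6.30

kr 6.30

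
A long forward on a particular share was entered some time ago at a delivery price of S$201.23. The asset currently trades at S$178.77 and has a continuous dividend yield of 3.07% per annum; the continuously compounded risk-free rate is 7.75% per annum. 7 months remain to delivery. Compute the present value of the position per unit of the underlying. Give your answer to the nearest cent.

-S$16.74

Current fair forward for the remaining 7 months: F = S·e^((r − q)·T), (r − q) = 0.0775 − 0.0307 = 0.0468
F = 178.77 · e^(0.0468 × 7/12) = 178.77 × 1.027676 = 183.7176
Value of long forward = (F − K)·e^(−rT) = (183.7176 − 201.23) · e^(−0.0775·7/12)
= -17.5124 × 0.955798 = -16.74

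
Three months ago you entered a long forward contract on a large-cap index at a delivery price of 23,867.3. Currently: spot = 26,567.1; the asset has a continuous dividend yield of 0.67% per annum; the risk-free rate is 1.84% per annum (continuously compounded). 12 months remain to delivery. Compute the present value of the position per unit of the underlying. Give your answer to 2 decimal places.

Current fair forward for the remaining 12 months: F = S·e^((r − q)·T), (r − q) = 0.0184 − 0.0067 = 0.0117
F = 26567.1 · e^(0.0117 × 12/12) = 26567.1 × 1.01176871 = 26879.7605
Value of long forward = (F − K)·e^(−rT) = (26879.7605 − 23867.3) · e^(−0.0184·12/12)
= 3012.4605 × 0.98176825 = 2957.54

2957.54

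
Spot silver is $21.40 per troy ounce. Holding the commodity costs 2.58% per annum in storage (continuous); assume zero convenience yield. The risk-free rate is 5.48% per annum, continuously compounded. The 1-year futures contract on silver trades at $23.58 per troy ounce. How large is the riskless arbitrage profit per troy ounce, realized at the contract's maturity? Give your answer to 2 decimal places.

$0.38 per troy ounce

Fair futures: F* = S·e^(carry·T), with carry = (r + u) = 0.0548 + 0.0258 = 0.0806
F* = 21.40 · e^(0.0806 × 1) = 21.40 · e^0.080600 = 21.40 × 1.083937 = $23.1963
Market $23.58 > fair $23.1963: forward overpriced → cash-and-carry (buy spot, short the forward).
At maturity, profit = |F_mkt − F*| = |23.58 − 23.1963| = $0.38 per troy ounce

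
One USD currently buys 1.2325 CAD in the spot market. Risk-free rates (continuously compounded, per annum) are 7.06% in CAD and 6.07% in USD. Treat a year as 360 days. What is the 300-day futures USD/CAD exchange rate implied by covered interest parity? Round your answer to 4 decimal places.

1.2427

F = S·e^((r_CAD − r_USD)T) = 1.2325 · e^((0.0706 − 0.0607) × 300/360)
= 1.2325 · e^0.008250 = 1.2325 × 1.008284
F = 1.2427 CAD per USD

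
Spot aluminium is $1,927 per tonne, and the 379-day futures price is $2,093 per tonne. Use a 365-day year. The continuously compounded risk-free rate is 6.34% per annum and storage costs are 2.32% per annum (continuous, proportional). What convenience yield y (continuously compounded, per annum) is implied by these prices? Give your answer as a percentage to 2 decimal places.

0.70%

F = S·e^((r+u−y)T) ⇒ (r+u−y) = ln(F/S)/T
ln(2093/1927) = 0.082634; /T ⇒ 0.079582
y = r + u − ln(F/S)/T = 0.0634 + 0.0232 − 0.079582 = 0.007018
y = 0.70%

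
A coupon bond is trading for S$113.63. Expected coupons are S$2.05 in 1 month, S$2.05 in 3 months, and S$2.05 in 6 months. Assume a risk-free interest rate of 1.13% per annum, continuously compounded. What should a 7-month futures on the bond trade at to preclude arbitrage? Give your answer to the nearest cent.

S$108.21

PV(coupons) I = 2.05·e^(−0.0113·1/12) + 2.05·e^(−0.0113·3/12) + 2.05·e^(−0.0113·6/12)
I = 2.0481 + 2.0442 + 2.0385 = 6.1308
F = (S − I)·e^(rT) = (113.63 − 6.1308) · e^(0.0113·7/12)
= 107.4992 · e^0.006592 = 107.4992 × 1.006614 = S$108.21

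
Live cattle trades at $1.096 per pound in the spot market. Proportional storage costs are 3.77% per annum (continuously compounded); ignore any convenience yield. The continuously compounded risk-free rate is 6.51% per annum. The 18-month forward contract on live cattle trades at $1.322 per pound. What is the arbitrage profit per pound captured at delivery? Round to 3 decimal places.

Fair forward: F* = S·e^(carry·T), with carry = (r + u) = 0.0651 + 0.0377 = 0.1028
F* = 1.096 · e^(0.1028 × 18/12) = 1.096 · e^0.154200 = 1.096 × 1.166724 = $1.2787
Market $1.322 > fair $1.2787: forward overpriced → cash-and-carry (buy spot, short the forward).
At maturity, profit = |F_mkt − F*| = |1.322 − 1.2787| = $0.043 per pound

$0.043 per pound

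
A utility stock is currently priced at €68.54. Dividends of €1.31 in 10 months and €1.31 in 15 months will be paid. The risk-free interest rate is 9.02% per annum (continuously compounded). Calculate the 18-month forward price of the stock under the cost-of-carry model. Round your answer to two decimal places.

PV(dividends) I = 1.31·e^(−0.0902·10/12) + 1.31·e^(−0.0902·15/12)
I = 1.2151 + 1.1703 = 2.3854
F = (S − I)·e^(rT) = (68.54 − 2.3854) · e^(0.0902·18/12)
= 66.1546 · e^0.135300 = 66.1546 × 1.144880 = €75.74

€75.74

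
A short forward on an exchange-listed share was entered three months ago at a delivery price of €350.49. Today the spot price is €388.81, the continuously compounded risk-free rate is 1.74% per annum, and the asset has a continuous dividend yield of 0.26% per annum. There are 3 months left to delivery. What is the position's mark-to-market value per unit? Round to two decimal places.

-€39.59

Current fair forward for the remaining 3 months: F = S·e^((r − q)·T), (r − q) = 0.0174 − 0.0026 = 0.0148
F = 388.81 · e^(0.0148 × 3/12) = 388.81 × 1.003707 = 390.2513
Value of long forward = (F − K)·e^(−rT) = (390.2513 − 350.49) · e^(−0.0174·3/12)
= 39.7613 × 0.995659 = 39.59
Short position value = −(long value) = -€39.59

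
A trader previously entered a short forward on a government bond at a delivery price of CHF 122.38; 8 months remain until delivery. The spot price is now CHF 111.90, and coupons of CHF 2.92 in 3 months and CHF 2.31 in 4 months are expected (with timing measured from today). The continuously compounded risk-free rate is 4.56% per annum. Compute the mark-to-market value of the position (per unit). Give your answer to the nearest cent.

CHF 11.98

PV(remaining coupons) I = 2.92·e^(−0.0456·3/12) + 2.31·e^(−0.0456·4/12) = 5.1621
Current forward F = (S − I)·e^(rT) = (111.90 − 5.1621)·e^(0.0456·8/12) = 106.7379 × 1.030867 = 110.0326
Value (long) = (F − K)·e^(−rT) = (110.0326 − 122.38) × 0.970057 = -11.9777
Short position value = −(long value) = CHF 11.98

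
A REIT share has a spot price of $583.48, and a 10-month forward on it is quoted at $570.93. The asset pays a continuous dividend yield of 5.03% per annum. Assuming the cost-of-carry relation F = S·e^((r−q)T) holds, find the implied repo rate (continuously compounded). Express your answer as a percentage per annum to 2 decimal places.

From F = S·e^((r−q)T): (r − q) = ln(F/S)/T
ln(570.93/583.48) = ln(0.978491) = -0.021744
(r − q) = -0.021744 / (10/12) = -0.026093
r = ln(F/S)/T + q = -0.026093 + 0.0503 = 0.024207
r = 2.42%

2.42%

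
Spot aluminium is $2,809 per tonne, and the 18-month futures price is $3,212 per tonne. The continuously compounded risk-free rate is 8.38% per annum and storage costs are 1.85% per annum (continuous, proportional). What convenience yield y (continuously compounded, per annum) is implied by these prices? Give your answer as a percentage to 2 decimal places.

F = S·e^((r+u−y)T) ⇒ (r+u−y) = ln(F/S)/T
ln(3212/2809) = 0.134065; /T ⇒ 0.089377
y = r + u − ln(F/S)/T = 0.0838 + 0.0185 − 0.089377 = 0.012923
y = 1.29%

1.29%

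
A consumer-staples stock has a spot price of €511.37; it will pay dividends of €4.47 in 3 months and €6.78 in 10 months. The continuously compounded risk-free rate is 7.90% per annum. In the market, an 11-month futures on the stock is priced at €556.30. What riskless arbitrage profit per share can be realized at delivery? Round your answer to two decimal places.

€18.06 per share

PV(dividends) I = 4.47·e^(−0.0790·3/12) + 6.78·e^(−0.0790·10/12) = 10.7306
Fair futures F* = (S − I)·e^(rT) = (511.37 − 10.7306)·e^0.072417 = 500.6394 × 1.075104 = 538.2394
Market €556.30 > fair 538.2394: forward overpriced → cash-and-carry (borrow at r, buy the stock and collect the dividends, short the forward).
Profit at T = |F_mkt − F*| = |556.30 − 538.2394| = €18.06 per share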